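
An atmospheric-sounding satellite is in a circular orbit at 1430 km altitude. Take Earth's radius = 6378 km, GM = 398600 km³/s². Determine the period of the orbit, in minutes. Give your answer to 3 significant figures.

Semi-major axis a = 6378 + 1430 = 7808 km. Period T = 2π√(a³/μ) = 2π√(7808³/398600) = 6866.3 s = 114.44 min.

114 min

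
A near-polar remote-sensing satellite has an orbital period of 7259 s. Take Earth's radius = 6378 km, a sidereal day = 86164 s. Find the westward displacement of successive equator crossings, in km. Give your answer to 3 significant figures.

3380 km

During one orbit Earth rotates (7259.0 / 86164) × 360° = 30.33°.
At the equator that is 30.33° × (2π·6378/360) km/° = 30.33 × 111.3 = 3376 km.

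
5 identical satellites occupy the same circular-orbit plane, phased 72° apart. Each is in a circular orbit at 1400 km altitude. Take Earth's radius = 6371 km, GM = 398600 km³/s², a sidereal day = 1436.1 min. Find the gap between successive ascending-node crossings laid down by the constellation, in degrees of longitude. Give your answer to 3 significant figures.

5.70°

Semi-major axis a = 6371 + 1400 = 7771 km. Period T = 2π√(a³/μ) = 2π√(7771³/398600) = 6817.5 s = 113.63 min.
Single-satellite node shift = (6817.5/86166) × 360° = 28.48°.
With 5 satellites evenly phased, successive equator crossings are 28.48/5 = 5.697° apart.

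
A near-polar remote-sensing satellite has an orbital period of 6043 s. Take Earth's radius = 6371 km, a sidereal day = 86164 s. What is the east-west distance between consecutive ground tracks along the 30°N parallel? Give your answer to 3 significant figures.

Node shift per orbit = (6043.0/86164) × 360° = 25.25°.
Equatorial spacing = 25.25 × 111.2 km/° = 2807 km.
At 30° latitude, spacing = 2807 × cos(30°) = 2431 km.

2430 km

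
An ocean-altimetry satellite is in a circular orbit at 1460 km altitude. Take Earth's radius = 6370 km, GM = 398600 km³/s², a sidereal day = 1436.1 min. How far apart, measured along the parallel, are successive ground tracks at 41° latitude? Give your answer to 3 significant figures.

Semi-major axis a = 6370 + 1460 = 7830 km. Period T = 2π√(a³/μ) = 2π√(7830³/398600) = 6895.3 s = 114.92 min.
Node shift per orbit = (6895.3/86166) × 360° = 28.81°.
Equatorial spacing = 28.81 × 111.2 km/° = 3203 km.
At 41° latitude, spacing = 3203 × cos(41°) = 2417 km.

2420 km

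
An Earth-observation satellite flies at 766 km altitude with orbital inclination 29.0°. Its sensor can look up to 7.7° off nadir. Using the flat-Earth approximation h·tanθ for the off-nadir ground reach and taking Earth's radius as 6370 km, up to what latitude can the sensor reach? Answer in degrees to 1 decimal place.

29.9°

For a prograde orbit the ground track reaches latitude ±i = ±29.0°.
Sensor half-swath on the ground ≈ 766·tan(7.7°) = 104 km = 0.93° of latitude.
Maximum observable latitude ≈ 29.0 + 0.93 = 29.9°.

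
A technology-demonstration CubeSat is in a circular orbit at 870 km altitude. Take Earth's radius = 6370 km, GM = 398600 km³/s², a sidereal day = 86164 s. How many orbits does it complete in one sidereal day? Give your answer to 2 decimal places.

Semi-major axis a = 6370 + 870 = 7240 km. Period T = 2π√(a³/μ) = 2π√(7240³/398600) = 6130.8 s = 102.18 min.
Orbits per sidereal day = 86164 / 6130.8 = 14.054.

14.05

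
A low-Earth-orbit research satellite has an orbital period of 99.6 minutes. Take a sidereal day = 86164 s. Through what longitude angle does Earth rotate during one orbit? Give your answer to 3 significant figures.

25.0°

T = 99.6 min = 5976.0 s.
During one orbit Earth rotates (5976.0 / 86164) × 360° = 24.97°.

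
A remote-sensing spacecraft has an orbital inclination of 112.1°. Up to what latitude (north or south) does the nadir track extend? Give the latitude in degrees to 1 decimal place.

67.9°

Retrograde orbit: the ground track reaches ±(180° − i) = ±(180 − 112.1) = ±67.9°.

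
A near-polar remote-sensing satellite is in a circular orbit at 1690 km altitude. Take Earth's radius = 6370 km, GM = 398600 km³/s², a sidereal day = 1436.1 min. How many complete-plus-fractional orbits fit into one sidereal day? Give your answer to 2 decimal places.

11.97

Semi-major axis a = 6370 + 1690 = 8060 km. Period T = 2π√(a³/μ) = 2π√(8060³/398600) = 7201.3 s = 120.02 min.
Orbits per sidereal day = 86166 / 7201.3 = 11.965.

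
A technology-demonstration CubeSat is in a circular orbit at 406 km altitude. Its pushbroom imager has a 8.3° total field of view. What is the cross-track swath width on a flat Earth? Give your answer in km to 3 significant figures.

58.9 km

Half-angle = 8.3°/2 = 4.15°.
Swath width ≈ 2h·tan(θ/2) = 2 × 406 × tan(4.15°) = 58.9 km.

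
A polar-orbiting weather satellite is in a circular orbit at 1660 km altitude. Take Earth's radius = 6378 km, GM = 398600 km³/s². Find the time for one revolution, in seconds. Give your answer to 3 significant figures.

Semi-major axis a = 6378 + 1660 = 8038 km. Period T = 2π√(a³/μ) = 2π√(8038³/398600) = 7171.9 s = 119.53 min.

7170 seconds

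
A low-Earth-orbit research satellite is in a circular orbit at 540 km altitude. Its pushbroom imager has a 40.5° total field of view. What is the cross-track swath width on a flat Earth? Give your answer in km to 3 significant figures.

398 km

Half-angle = 40.5°/2 = 20.25°.
Swath width ≈ 2h·tan(θ/2) = 2 × 540 × tan(20.25°) = 398.4 km.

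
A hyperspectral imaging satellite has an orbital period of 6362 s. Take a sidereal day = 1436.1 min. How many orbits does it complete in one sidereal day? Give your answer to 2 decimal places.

13.54

Orbits per sidereal day = 86166 / 6362.0 = 13.544.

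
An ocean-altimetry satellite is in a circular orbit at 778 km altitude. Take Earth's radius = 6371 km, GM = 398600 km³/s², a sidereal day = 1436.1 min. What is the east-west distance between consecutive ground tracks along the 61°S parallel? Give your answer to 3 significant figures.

Semi-major axis a = 6371 + 778 = 7149 km. Period T = 2π√(a³/μ) = 2π√(7149³/398600) = 6015.6 s = 100.26 min.
Node shift per orbit = (6015.6/86166) × 360° = 25.13°.
Equatorial spacing = 25.13 × 111.2 km/° = 2795 km.
At 61° latitude, spacing = 2795 × cos(61°) = 1355 km.

1350 km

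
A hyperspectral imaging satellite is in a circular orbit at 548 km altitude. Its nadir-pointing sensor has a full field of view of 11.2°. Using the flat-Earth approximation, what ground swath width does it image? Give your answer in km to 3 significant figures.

Half-angle = 11.2°/2 = 5.6°.
Swath width ≈ 2h·tan(θ/2) = 2 × 548 × tan(5.6°) = 107.5 km.

107 km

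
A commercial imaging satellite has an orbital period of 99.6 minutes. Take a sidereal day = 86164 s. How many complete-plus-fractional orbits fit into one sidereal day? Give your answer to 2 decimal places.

14.42

T = 99.6 min = 5976.0 s.
Orbits per sidereal day = 86164 / 5976.0 = 14.418.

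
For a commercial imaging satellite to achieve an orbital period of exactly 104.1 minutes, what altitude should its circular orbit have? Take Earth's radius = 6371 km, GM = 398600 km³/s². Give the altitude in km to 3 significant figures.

T = 104.1 min = 6246.0 s.
From T = 2π√(a³/μ): a = (μ T²/4π²)^(1/3) = (398600 × 6246.0² / 4π²)^(1/3) = 7330 km.
Altitude h = a − R = 7330 − 6371 = 959 km.

959 km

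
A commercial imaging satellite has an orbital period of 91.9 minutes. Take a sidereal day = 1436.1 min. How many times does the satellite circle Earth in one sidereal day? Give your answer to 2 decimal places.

15.63

T = 91.9 min = 5514.0 s.
Orbits per sidereal day = 86166 / 5514.0 = 15.627.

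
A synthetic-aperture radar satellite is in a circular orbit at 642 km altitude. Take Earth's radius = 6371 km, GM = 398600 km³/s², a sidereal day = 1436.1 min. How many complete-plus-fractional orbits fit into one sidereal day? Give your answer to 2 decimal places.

Semi-major axis a = 6371 + 642 = 7013 km. Period T = 2π√(a³/μ) = 2π√(7013³/398600) = 5844.8 s = 97.41 min.
Orbits per sidereal day = 86166 / 5844.8 = 14.742.

14.74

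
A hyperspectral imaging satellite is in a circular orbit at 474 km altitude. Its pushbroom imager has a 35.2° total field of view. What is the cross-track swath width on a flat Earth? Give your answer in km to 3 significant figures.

301 km

Half-angle = 35.2°/2 = 17.6°.
Swath width ≈ 2h·tan(θ/2) = 2 × 474 × tan(17.6°) = 300.7 km.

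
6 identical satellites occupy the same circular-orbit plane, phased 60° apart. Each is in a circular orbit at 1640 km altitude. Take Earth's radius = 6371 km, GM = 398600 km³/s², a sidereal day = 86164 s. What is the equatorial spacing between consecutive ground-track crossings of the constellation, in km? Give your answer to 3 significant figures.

Semi-major axis a = 6371 + 1640 = 8011 km. Period T = 2π√(a³/μ) = 2π√(8011³/398600) = 7135.8 s = 118.93 min.
Single-satellite node shift = (7135.8/86164) × 360° = 29.81°.
With 6 satellites evenly phased, successive equator crossings are 29.81/6 = 4.969° apart.
That is 4.969 × 111.2 = 553 km at the equator.

553 km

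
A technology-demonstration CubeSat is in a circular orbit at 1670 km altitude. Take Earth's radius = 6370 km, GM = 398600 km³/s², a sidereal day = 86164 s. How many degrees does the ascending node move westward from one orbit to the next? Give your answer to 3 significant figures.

30.0°

Semi-major axis a = 6370 + 1670 = 8040 km. Period T = 2π√(a³/μ) = 2π√(8040³/398600) = 7174.6 s = 119.58 min.
During one orbit Earth rotates (7174.6 / 86164) × 360° = 29.98°.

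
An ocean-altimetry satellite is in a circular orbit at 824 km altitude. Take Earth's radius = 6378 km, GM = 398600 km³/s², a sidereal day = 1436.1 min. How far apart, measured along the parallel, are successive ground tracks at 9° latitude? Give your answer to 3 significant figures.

Semi-major axis a = 6378 + 824 = 7202 km. Period T = 2π√(a³/μ) = 2π√(7202³/398600) = 6082.6 s = 101.38 min.
Node shift per orbit = (6082.6/86166) × 360° = 25.41°.
Equatorial spacing = 25.41 × 111.3 km/° = 2829 km.
At 9° latitude, spacing = 2829 × cos(9°) = 2794 km.

2790 km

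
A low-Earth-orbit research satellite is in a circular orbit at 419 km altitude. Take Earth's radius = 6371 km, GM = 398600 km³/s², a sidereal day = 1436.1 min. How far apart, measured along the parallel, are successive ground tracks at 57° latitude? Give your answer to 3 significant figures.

Semi-major axis a = 6371 + 419 = 6790 km. Period T = 2π√(a³/μ) = 2π√(6790³/398600) = 5568.2 s = 92.80 min.
Node shift per orbit = (5568.2/86166) × 360° = 23.26°.
Equatorial spacing = 23.26 × 111.2 km/° = 2587 km.
At 57° latitude, spacing = 2587 × cos(57°) = 1409 km.

1410 km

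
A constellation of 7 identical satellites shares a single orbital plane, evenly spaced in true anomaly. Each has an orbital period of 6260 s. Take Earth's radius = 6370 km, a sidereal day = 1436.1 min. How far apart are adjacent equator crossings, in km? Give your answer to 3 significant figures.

Single-satellite node shift = (6260.0/86166) × 360° = 26.15°.
With 7 satellites evenly phased, successive equator crossings are 26.15/7 = 3.736° apart.
That is 3.736 × 111.2 = 415 km at the equator.

415 km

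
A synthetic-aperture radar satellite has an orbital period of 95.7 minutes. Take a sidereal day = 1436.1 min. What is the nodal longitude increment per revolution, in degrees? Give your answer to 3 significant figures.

24.0°

T = 95.7 min = 5742.0 s.
During one orbit Earth rotates (5742.0 / 86166) × 360° = 23.99°.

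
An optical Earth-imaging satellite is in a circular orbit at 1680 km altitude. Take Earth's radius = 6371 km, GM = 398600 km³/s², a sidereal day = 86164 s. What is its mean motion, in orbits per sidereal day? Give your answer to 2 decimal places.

Semi-major axis a = 6371 + 1680 = 8051 km. Period T = 2π√(a³/μ) = 2π√(8051³/398600) = 7189.3 s = 119.82 min.
Orbits per sidereal day = 86164 / 7189.3 = 11.985.

11.99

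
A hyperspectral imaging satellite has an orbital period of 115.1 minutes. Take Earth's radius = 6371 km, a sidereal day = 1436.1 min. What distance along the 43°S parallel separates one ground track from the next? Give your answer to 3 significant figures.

T = 115.1 min = 6906.0 s.
Node shift per orbit = (6906.0/86166) × 360° = 28.85°.
Equatorial spacing = 28.85 × 111.2 km/° = 3208 km.
At 43° latitude, spacing = 3208 × cos(43°) = 2346 km.

2350 km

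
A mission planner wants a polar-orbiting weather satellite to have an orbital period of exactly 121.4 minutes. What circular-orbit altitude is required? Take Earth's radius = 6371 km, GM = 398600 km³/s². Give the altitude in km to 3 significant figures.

T = 121.4 min = 7284.0 s.
From T = 2π√(a³/μ): a = (μ T²/4π²)^(1/3) = (398600 × 7284.0² / 4π²)^(1/3) = 8122 km.
Altitude h = a − R = 8122 − 6371 = 1751 km.

1750 km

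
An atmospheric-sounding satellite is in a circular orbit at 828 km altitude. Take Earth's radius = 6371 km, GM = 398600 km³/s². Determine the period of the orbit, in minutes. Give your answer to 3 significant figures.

101 min

Semi-major axis a = 6371 + 828 = 7199 km. Period T = 2π√(a³/μ) = 2π√(7199³/398600) = 6078.8 s = 101.31 min.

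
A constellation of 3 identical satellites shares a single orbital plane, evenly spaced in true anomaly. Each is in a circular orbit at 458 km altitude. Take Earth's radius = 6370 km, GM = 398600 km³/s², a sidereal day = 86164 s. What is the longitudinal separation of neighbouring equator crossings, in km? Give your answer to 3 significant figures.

Semi-major axis a = 6370 + 458 = 6828 km. Period T = 2π√(a³/μ) = 2π√(6828³/398600) = 5615.0 s = 93.58 min.
Single-satellite node shift = (5615.0/86164) × 360° = 23.46°.
With 3 satellites evenly phased, successive equator crossings are 23.46/3 = 7.820° apart.
That is 7.820 × 111.2 = 869 km at the equator.

869 km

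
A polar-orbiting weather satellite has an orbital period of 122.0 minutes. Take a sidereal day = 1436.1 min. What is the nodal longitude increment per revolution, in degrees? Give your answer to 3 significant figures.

T = 122.0 min = 7320.0 s.
During one orbit Earth rotates (7320.0 / 86166) × 360° = 30.58°.

30.6°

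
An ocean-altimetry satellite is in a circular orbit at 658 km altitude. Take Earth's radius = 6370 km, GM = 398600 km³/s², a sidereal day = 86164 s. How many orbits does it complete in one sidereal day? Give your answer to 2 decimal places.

Semi-major axis a = 6370 + 658 = 7028 km. Period T = 2π√(a³/μ) = 2π√(7028³/398600) = 5863.5 s = 97.73 min.
Orbits per sidereal day = 86164 / 5863.5 = 14.695.

14.69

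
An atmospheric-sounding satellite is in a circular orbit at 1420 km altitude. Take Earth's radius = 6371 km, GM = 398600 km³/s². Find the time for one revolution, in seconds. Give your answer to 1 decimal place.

Semi-major axis a = 6371 + 1420 = 7791 km. Period T = 2π√(a³/μ) = 2π√(7791³/398600) = 6843.9 s = 114.06 min.

6843.9 seconds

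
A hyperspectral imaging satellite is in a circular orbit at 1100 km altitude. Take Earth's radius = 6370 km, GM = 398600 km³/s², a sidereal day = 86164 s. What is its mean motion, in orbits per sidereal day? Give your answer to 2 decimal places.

Semi-major axis a = 6370 + 1100 = 7470 km. Period T = 2π√(a³/μ) = 2π√(7470³/398600) = 6425.3 s = 107.09 min.
Orbits per sidereal day = 86164 / 6425.3 = 13.410.

13.41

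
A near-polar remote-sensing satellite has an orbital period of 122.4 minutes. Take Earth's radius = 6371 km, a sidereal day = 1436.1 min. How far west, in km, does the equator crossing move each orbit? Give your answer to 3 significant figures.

T = 122.4 min = 7344.0 s.
During one orbit Earth rotates (7344.0 / 86166) × 360° = 30.68°.
At the equator that is 30.68° × (2π·6371/360) km/° = 30.68 × 111.2 = 3412 km.

3410 km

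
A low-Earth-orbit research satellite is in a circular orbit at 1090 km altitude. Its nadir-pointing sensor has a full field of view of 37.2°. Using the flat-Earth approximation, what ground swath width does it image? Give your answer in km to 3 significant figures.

Half-angle = 37.2°/2 = 18.6°.
Swath width ≈ 2h·tan(θ/2) = 2 × 1090 × tan(18.6°) = 733.7 km.

734 km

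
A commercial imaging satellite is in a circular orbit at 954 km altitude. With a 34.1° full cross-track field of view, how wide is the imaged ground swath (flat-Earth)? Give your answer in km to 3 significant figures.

585 km

Half-angle = 34.1°/2 = 17.05°.
Swath width ≈ 2h·tan(θ/2) = 2 × 954 × tan(17.05°) = 585.2 km.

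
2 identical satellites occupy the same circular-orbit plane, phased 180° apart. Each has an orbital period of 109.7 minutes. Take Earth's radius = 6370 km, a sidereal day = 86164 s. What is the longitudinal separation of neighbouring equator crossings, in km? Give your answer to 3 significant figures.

1530 km

T = 109.7 min = 6582.0 s.
Single-satellite node shift = (6582.0/86164) × 360° = 27.50°.
With 2 satellites evenly phased, successive equator crossings are 27.50/2 = 13.750° apart.
That is 13.750 × 111.2 = 1529 km at the equator.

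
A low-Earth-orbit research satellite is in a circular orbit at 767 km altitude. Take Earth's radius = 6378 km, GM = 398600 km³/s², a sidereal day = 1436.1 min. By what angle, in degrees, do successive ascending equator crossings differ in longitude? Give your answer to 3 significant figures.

25.1°

Semi-major axis a = 6378 + 767 = 7145 km. Period T = 2π√(a³/μ) = 2π√(7145³/398600) = 6010.6 s = 100.18 min.
During one orbit Earth rotates (6010.6 / 86166) × 360° = 25.11°.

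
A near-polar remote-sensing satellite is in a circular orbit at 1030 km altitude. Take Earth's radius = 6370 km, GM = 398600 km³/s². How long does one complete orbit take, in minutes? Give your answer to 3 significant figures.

Semi-major axis a = 6370 + 1030 = 7400 km. Period T = 2π√(a³/μ) = 2π√(7400³/398600) = 6335.2 s = 105.59 min.

106 min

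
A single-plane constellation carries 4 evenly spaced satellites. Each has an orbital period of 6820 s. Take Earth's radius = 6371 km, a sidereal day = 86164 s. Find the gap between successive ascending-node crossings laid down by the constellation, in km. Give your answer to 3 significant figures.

Single-satellite node shift = (6820.0/86164) × 360° = 28.49°.
With 4 satellites evenly phased, successive equator crossings are 28.49/4 = 7.124° apart.
That is 7.124 × 111.2 = 792 km at the equator.

792 km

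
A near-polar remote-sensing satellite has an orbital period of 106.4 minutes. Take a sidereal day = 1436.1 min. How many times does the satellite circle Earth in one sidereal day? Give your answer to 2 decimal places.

T = 106.4 min = 6384.0 s.
Orbits per sidereal day = 86166 / 6384.0 = 13.497.

13.50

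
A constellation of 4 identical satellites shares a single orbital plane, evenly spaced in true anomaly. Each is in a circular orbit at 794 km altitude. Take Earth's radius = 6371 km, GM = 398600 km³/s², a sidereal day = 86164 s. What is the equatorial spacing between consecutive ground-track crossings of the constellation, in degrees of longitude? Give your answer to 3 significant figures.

Semi-major axis a = 6371 + 794 = 7165 km. Period T = 2π√(a³/μ) = 2π√(7165³/398600) = 6035.8 s = 100.60 min.
Single-satellite node shift = (6035.8/86164) × 360° = 25.22°.
With 4 satellites evenly phased, successive equator crossings are 25.22/4 = 6.305° apart.

6.30°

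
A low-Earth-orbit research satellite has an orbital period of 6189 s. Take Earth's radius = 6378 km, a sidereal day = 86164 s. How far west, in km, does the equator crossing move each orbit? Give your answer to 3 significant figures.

During one orbit Earth rotates (6189.0 / 86164) × 360° = 25.86°.
At the equator that is 25.86° × (2π·6378/360) km/° = 25.86 × 111.3 = 2878 km.

2880 km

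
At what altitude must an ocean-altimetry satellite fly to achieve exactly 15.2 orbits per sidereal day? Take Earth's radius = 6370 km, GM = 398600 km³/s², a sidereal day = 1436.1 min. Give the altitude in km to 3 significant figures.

502 km

Required period T = 86166 / 15.2 = 5668.8 s.
From T = 2π√(a³/μ): a = (μ T²/4π²)^(1/3) = (398600 × 5668.8² / 4π²)^(1/3) = 6872 km.
Altitude h = a − R = 6872 − 6370 = 502 km.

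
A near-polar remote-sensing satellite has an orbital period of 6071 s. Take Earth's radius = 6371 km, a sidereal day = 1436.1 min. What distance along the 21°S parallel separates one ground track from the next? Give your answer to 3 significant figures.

Node shift per orbit = (6071.0/86166) × 360° = 25.36°.
Equatorial spacing = 25.36 × 111.2 km/° = 2820 km.
At 21° latitude, spacing = 2820 × cos(21°) = 2633 km.

2630 km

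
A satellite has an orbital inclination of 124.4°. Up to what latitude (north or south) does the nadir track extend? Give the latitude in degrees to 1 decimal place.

55.6°

Retrograde orbit: the ground track reaches ±(180° − i) = ±(180 − 124.4) = ±55.6°.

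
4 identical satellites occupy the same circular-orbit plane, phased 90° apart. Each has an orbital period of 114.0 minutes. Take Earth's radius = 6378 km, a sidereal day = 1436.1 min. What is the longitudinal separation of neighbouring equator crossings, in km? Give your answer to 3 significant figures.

T = 114.0 min = 6840.0 s.
Single-satellite node shift = (6840.0/86166) × 360° = 28.58°.
With 4 satellites evenly phased, successive equator crossings are 28.58/4 = 7.144° apart.
That is 7.144 × 111.3 = 795 km at the equator.

795 km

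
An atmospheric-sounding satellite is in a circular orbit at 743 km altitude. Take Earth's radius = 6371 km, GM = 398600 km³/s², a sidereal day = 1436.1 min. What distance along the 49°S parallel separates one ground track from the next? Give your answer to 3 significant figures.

Semi-major axis a = 6371 + 743 = 7114 km. Period T = 2π√(a³/μ) = 2π√(7114³/398600) = 5971.5 s = 99.52 min.
Node shift per orbit = (5971.5/86166) × 360° = 24.95°.
Equatorial spacing = 24.95 × 111.2 km/° = 2774 km.
At 49° latitude, spacing = 2774 × cos(49°) = 1820 km.

1820 km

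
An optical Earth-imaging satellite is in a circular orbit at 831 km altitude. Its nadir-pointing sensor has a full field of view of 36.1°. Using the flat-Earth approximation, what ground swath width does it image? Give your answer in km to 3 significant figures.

Half-angle = 36.1°/2 = 18.05°.
Swath width ≈ 2h·tan(θ/2) = 2 × 831 × tan(18.05°) = 541.6 km.

542 km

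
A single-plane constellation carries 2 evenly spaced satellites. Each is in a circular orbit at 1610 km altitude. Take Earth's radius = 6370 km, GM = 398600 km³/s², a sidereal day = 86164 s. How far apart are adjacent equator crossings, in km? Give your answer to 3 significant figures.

1650 km

Semi-major axis a = 6370 + 1610 = 7980 km. Period T = 2π√(a³/μ) = 2π√(7980³/398600) = 7094.4 s = 118.24 min.
Single-satellite node shift = (7094.4/86164) × 360° = 29.64°.
With 2 satellites evenly phased, successive equator crossings are 29.64/2 = 14.820° apart.
That is 14.820 × 111.2 = 1648 km at the equator.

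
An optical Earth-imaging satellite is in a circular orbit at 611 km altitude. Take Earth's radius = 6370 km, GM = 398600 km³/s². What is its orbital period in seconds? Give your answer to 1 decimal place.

5804.8 seconds

Semi-major axis a = 6370 + 611 = 6981 km. Period T = 2π√(a³/μ) = 2π√(6981³/398600) = 5804.8 s = 96.75 min.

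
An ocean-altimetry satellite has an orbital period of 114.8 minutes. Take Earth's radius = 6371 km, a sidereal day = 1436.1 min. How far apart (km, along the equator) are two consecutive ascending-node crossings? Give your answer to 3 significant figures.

3200 km

T = 114.8 min = 6888.0 s.
During one orbit Earth rotates (6888.0 / 86166) × 360° = 28.78°.
At the equator that is 28.78° × (2π·6371/360) km/° = 28.78 × 111.2 = 3200 km.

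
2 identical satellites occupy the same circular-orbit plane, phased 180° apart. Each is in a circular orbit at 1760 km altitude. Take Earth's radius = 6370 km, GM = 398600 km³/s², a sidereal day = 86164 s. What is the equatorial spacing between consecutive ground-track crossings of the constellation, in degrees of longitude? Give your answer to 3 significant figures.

15.2°

Semi-major axis a = 6370 + 1760 = 8130 km. Period T = 2π√(a³/μ) = 2π√(8130³/398600) = 7295.4 s = 121.59 min.
Single-satellite node shift = (7295.4/86164) × 360° = 30.48°.
With 2 satellites evenly phased, successive equator crossings are 30.48/2 = 15.240° apart.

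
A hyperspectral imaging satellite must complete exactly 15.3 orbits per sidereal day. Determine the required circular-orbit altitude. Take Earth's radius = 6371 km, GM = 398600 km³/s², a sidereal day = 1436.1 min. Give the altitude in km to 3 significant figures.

Required period T = 86166 / 15.3 = 5631.8 s.
From T = 2π√(a³/μ): a = (μ T²/4π²)^(1/3) = (398600 × 5631.8² / 4π²)^(1/3) = 6842 km.
Altitude h = a − R = 6842 − 6371 = 471 km.

471 km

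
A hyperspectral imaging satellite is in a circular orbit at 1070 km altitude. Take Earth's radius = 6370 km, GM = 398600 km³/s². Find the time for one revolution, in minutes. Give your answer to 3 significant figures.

Semi-major axis a = 6370 + 1070 = 7440 km. Period T = 2π√(a³/μ) = 2π√(7440³/398600) = 6386.6 s = 106.44 min.

106 min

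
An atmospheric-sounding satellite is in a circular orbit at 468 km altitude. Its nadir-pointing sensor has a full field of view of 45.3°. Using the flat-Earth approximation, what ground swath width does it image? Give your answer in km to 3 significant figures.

Half-angle = 45.3°/2 = 22.65°.
Swath width ≈ 2h·tan(θ/2) = 2 × 468 × tan(22.65°) = 390.6 km.

391 km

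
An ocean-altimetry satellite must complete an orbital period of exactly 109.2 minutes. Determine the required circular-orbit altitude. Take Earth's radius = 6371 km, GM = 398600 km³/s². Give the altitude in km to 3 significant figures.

T = 109.2 min = 6552.0 s.
From T = 2π√(a³/μ): a = (μ T²/4π²)^(1/3) = (398600 × 6552.0² / 4π²)^(1/3) = 7568 km.
Altitude h = a − R = 7568 − 6371 = 1197 km.

1200 km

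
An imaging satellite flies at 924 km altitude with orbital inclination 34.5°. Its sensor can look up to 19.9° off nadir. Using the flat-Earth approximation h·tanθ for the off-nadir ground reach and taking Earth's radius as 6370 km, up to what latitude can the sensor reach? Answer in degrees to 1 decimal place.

37.5°

For a prograde orbit the ground track reaches latitude ±i = ±34.5°.
Sensor half-swath on the ground ≈ 924·tan(19.9°) = 334 km = 3.01° of latitude.
Maximum observable latitude ≈ 34.5 + 3.01 = 37.5°.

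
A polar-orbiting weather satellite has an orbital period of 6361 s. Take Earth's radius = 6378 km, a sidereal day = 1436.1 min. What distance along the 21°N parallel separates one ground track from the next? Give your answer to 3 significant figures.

Node shift per orbit = (6361.0/86166) × 360° = 26.58°.
Equatorial spacing = 26.58 × 111.3 km/° = 2958 km.
At 21° latitude, spacing = 2958 × cos(21°) = 2762 km.

2760 km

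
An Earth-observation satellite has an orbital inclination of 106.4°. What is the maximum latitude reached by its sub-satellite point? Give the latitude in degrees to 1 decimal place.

73.6°

Retrograde orbit: the ground track reaches ±(180° − i) = ±(180 − 106.4) = ±73.6°.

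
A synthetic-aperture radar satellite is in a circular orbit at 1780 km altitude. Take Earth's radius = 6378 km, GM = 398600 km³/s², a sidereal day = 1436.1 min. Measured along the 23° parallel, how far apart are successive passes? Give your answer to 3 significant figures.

Semi-major axis a = 6378 + 1780 = 8158 km. Period T = 2π√(a³/μ) = 2π√(8158³/398600) = 7333.1 s = 122.22 min.
Node shift per orbit = (7333.1/86166) × 360° = 30.64°.
Equatorial spacing = 30.64 × 111.3 km/° = 3410 km.
At 23° latitude, spacing = 3410 × cos(23°) = 3139 km.

3140 km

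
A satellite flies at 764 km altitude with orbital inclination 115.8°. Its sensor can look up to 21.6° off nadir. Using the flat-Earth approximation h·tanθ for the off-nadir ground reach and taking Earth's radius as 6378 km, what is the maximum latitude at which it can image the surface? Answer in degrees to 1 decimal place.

Retrograde orbit: the ground track reaches ±(180° − i) = ±(180 − 115.8) = ±64.2°.
Sensor half-swath on the ground ≈ 764·tan(21.6°) = 302 km = 2.72° of latitude.
Maximum observable latitude ≈ 64.2 + 2.72 = 66.9°.

66.9°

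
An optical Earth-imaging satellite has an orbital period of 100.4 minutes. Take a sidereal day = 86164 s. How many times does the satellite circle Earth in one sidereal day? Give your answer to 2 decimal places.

T = 100.4 min = 6024.0 s.
Orbits per sidereal day = 86164 / 6024.0 = 14.303.

14.30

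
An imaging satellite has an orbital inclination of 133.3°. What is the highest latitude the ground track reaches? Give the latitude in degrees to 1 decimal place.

Retrograde orbit: the ground track reaches ±(180° − i) = ±(180 − 133.3) = ±46.7°.

46.7°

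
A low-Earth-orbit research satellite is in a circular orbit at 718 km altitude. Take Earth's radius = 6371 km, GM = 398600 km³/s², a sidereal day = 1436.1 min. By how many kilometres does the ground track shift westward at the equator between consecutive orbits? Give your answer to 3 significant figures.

Semi-major axis a = 6371 + 718 = 7089 km. Period T = 2π√(a³/μ) = 2π√(7089³/398600) = 5940.0 s = 99.00 min.
During one orbit Earth rotates (5940.0 / 86166) × 360° = 24.82°.
At the equator that is 24.82° × (2π·6371/360) km/° = 24.82 × 111.2 = 2760 km.

2760 km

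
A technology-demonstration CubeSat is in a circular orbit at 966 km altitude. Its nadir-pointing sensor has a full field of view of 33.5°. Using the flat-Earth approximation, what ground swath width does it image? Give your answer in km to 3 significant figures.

Half-angle = 33.5°/2 = 16.75°.
Swath width ≈ 2h·tan(θ/2) = 2 × 966 × tan(16.75°) = 581.5 km.

581 km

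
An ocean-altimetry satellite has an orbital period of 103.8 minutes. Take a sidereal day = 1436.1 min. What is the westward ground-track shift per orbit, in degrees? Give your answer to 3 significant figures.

T = 103.8 min = 6228.0 s.
During one orbit Earth rotates (6228.0 / 86166) × 360° = 26.02°.

26.0°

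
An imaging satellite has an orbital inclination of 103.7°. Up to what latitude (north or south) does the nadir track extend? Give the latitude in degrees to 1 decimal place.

76.3°

Retrograde orbit: the ground track reaches ±(180° − i) = ±(180 − 103.7) = ±76.3°.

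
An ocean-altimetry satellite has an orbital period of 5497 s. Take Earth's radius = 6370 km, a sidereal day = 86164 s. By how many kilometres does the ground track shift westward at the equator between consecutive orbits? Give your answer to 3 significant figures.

During one orbit Earth rotates (5497.0 / 86164) × 360° = 22.97°.
At the equator that is 22.97° × (2π·6370/360) km/° = 22.97 × 111.2 = 2553 km.

2550 km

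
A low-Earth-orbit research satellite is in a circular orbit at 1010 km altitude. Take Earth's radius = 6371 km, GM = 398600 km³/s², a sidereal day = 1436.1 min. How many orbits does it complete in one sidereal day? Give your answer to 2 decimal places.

13.65

Semi-major axis a = 6371 + 1010 = 7381 km. Period T = 2π√(a³/μ) = 2π√(7381³/398600) = 6310.8 s = 105.18 min.
Orbits per sidereal day = 86166 / 6310.8 = 13.654.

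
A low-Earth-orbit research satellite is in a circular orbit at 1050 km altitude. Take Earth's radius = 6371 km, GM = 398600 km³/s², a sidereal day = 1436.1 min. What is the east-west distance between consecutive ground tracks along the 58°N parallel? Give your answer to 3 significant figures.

Semi-major axis a = 6371 + 1050 = 7421 km. Period T = 2π√(a³/μ) = 2π√(7421³/398600) = 6362.2 s = 106.04 min.
Node shift per orbit = (6362.2/86166) × 360° = 26.58°.
Equatorial spacing = 26.58 × 111.2 km/° = 2956 km.
At 58° latitude, spacing = 2956 × cos(58°) = 1566 km.

1570 km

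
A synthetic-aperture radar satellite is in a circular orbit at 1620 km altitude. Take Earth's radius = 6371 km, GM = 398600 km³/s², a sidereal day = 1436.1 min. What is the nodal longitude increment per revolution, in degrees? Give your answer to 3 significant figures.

29.7°

Semi-major axis a = 6371 + 1620 = 7991 km. Period T = 2π√(a³/μ) = 2π√(7991³/398600) = 7109.1 s = 118.48 min.
During one orbit Earth rotates (7109.1 / 86166) × 360° = 29.70°.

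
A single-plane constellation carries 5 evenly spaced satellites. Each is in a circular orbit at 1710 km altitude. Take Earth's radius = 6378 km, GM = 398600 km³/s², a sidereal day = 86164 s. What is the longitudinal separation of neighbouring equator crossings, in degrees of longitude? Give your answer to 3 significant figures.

6.05°

Semi-major axis a = 6378 + 1710 = 8088 km. Period T = 2π√(a³/μ) = 2π√(8088³/398600) = 7238.9 s = 120.65 min.
Single-satellite node shift = (7238.9/86164) × 360° = 30.24°.
With 5 satellites evenly phased, successive equator crossings are 30.24/5 = 6.049° apart.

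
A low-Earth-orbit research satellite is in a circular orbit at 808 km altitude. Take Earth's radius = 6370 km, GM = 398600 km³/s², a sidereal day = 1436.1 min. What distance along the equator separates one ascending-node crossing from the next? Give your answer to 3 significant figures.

2810 km

Semi-major axis a = 6370 + 808 = 7178 km. Period T = 2π√(a³/μ) = 2π√(7178³/398600) = 6052.2 s = 100.87 min.
During one orbit Earth rotates (6052.2 / 86166) × 360° = 25.29°.
At the equator that is 25.29° × (2π·6370/360) km/° = 25.29 × 111.2 = 2811 km.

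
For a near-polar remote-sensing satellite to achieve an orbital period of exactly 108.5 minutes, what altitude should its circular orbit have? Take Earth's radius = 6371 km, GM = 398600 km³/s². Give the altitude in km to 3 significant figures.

1160 km

T = 108.5 min = 6510.0 s.
From T = 2π√(a³/μ): a = (μ T²/4π²)^(1/3) = (398600 × 6510.0² / 4π²)^(1/3) = 7536 km.
Altitude h = a − R = 7536 − 6371 = 1165 km.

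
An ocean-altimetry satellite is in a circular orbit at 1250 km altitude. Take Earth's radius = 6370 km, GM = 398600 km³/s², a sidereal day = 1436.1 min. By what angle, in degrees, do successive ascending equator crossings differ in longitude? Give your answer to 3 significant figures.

Semi-major axis a = 6370 + 1250 = 7620 km. Period T = 2π√(a³/μ) = 2π√(7620³/398600) = 6619.8 s = 110.33 min.
During one orbit Earth rotates (6619.8 / 86166) × 360° = 27.66°.

27.7°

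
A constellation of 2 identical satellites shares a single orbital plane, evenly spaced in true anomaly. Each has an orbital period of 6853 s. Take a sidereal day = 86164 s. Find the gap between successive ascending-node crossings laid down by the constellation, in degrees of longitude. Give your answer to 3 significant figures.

Single-satellite node shift = (6853.0/86164) × 360° = 28.63°.
With 2 satellites evenly phased, successive equator crossings are 28.63/2 = 14.316° apart.

14.3°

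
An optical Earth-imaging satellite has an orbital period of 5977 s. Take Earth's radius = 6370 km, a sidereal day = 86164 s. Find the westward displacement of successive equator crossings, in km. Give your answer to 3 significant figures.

2780 km

During one orbit Earth rotates (5977.0 / 86164) × 360° = 24.97°.
At the equator that is 24.97° × (2π·6370/360) km/° = 24.97 × 111.2 = 2776 km.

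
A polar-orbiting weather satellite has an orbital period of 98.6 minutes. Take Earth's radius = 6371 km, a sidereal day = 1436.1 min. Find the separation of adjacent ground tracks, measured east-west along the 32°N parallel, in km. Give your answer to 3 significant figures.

2330 km

T = 98.6 min = 5916.0 s.
Node shift per orbit = (5916.0/86166) × 360° = 24.72°.
Equatorial spacing = 24.72 × 111.2 km/° = 2748 km.
At 32° latitude, spacing = 2748 × cos(32°) = 2331 km.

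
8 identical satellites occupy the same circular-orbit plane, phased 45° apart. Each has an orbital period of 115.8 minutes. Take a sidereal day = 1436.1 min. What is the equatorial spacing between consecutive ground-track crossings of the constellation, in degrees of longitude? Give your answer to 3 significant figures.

T = 115.8 min = 6948.0 s.
Single-satellite node shift = (6948.0/86166) × 360° = 29.03°.
With 8 satellites evenly phased, successive equator crossings are 29.03/8 = 3.629° apart.

3.63°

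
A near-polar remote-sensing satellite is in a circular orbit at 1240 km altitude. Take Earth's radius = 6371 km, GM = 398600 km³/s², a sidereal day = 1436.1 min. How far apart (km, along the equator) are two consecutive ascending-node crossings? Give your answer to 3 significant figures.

Semi-major axis a = 6371 + 1240 = 7611 km. Period T = 2π√(a³/μ) = 2π√(7611³/398600) = 6608.1 s = 110.13 min.
During one orbit Earth rotates (6608.1 / 86166) × 360° = 27.61°.
At the equator that is 27.61° × (2π·6371/360) km/° = 27.61 × 111.2 = 3070 km.

3070 km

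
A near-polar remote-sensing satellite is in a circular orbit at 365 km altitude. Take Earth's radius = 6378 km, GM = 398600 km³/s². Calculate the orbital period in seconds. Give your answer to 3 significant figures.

5510 seconds

Semi-major axis a = 6378 + 365 = 6743 km. Period T = 2π√(a³/μ) = 2π√(6743³/398600) = 5510.5 s = 91.84 min.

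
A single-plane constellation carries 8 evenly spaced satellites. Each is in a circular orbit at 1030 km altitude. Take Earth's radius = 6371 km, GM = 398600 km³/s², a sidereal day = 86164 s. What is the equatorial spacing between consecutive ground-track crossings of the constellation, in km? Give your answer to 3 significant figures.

Semi-major axis a = 6371 + 1030 = 7401 km. Period T = 2π√(a³/μ) = 2π√(7401³/398600) = 6336.5 s = 105.61 min.
Single-satellite node shift = (6336.5/86164) × 360° = 26.47°.
With 8 satellites evenly phased, successive equator crossings are 26.47/8 = 3.309° apart.
That is 3.309 × 111.2 = 368 km at the equator.

368 km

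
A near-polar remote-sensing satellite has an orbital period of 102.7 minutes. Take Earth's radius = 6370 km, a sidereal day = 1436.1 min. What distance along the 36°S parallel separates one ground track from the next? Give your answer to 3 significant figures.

T = 102.7 min = 6162.0 s.
Node shift per orbit = (6162.0/86166) × 360° = 25.74°.
Equatorial spacing = 25.74 × 111.2 km/° = 2862 km.
At 36° latitude, spacing = 2862 × cos(36°) = 2316 km.

2320 km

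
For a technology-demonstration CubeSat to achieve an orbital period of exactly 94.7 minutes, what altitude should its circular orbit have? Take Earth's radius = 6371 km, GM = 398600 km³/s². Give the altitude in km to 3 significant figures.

T = 94.7 min = 5682.0 s.
From T = 2π√(a³/μ): a = (μ T²/4π²)^(1/3) = (398600 × 5682.0² / 4π²)^(1/3) = 6882 km.
Altitude h = a − R = 6882 − 6371 = 511 km.

511 km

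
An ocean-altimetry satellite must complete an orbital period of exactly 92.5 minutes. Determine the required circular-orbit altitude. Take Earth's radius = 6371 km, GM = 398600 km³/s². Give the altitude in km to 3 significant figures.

T = 92.5 min = 5550.0 s.
From T = 2π√(a³/μ): a = (μ T²/4π²)^(1/3) = (398600 × 5550.0² / 4π²)^(1/3) = 6775 km.
Altitude h = a − R = 6775 − 6371 = 404 km.

404 km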